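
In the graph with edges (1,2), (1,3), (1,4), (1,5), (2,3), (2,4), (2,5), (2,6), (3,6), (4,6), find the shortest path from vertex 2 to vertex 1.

Step 1: Build adjacency list:
  1: 2, 3, 4, 5
  2: 1, 3, 4, 5, 6
  3: 1, 2, 6
  4: 1, 2, 6
  5: 1, 2
  6: 2, 3, 4

Step 2: BFS from vertex 2 to find shortest path to 1:
  vertex 1 reached at distance 1

Step 3: Shortest path: 2 -> 1
Path length: 1 edge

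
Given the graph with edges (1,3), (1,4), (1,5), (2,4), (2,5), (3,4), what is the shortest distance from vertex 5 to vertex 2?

Step 1: Build adjacency list:
  1: 3, 4, 5
  2: 4, 5
  3: 1, 4
  4: 1, 2, 3
  5: 1, 2

Step 2: BFS from vertex 5 to find shortest path to 2:
  vertex 1 reached at distance 1
  vertex 2 reached at distance 1

Step 3: Shortest path: 5 -> 2
Path length: 1 edge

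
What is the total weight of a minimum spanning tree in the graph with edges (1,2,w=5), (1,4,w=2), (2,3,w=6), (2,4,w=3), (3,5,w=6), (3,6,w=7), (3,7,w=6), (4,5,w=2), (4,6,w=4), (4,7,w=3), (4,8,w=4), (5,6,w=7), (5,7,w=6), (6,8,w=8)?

Apply Kruskal's algorithm (sort edges by weight, add if no cycle):

Sorted edges by weight:
  (1,4) w=2
  (4,5) w=2
  (2,4) w=3
  (4,7) w=3
  (4,6) w=4
  (4,8) w=4
  (1,2) w=5
  (2,3) w=6
  (3,5) w=6
  (3,7) w=6
  (5,7) w=6
  (3,6) w=7
  (5,6) w=7
  (6,8) w=8

Add edge (1,4) w=2 -- no cycle. Running total: 2
Add edge (4,5) w=2 -- no cycle. Running total: 4
Add edge (2,4) w=3 -- no cycle. Running total: 7
Add edge (4,7) w=3 -- no cycle. Running total: 10
Add edge (4,6) w=4 -- no cycle. Running total: 14
Add edge (4,8) w=4 -- no cycle. Running total: 18
Skip edge (1,2) w=5 -- would create cycle
Add edge (2,3) w=6 -- no cycle. Running total: 24

MST edges: (1,4,w=2), (4,5,w=2), (2,4,w=3), (4,7,w=3), (4,6,w=4), (4,8,w=4), (2,3,w=6)
Total MST weight: 2 + 2 + 3 + 3 + 4 + 4 + 6 = 24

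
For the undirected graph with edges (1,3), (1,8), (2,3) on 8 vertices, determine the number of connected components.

Step 1: Build adjacency list from edges:
  1: 3, 8
  2: 3
  3: 1, 2
  4: (none)
  5: (none)
  6: (none)
  7: (none)
  8: 1

Step 2: Run BFS/DFS from vertex 1:
  Visited: {1, 3, 8, 2}
  Reached 4 of 8 vertices

Step 3: Only 4 of 8 vertices reached. Graph is disconnected.
Connected components: {1, 2, 3, 8}, {4}, {5}, {6}, {7}
Number of connected components: 5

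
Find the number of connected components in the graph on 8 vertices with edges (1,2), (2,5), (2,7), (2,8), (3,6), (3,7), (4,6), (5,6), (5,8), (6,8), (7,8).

Step 1: Build adjacency list from edges:
  1: 2
  2: 1, 5, 7, 8
  3: 6, 7
  4: 6
  5: 2, 6, 8
  6: 3, 4, 5, 8
  7: 2, 3, 8
  8: 2, 5, 6, 7

Step 2: Run BFS/DFS from vertex 1:
  Visited: {1, 2, 5, 7, 8, 6, 3, 4}
  Reached 8 of 8 vertices

Step 3: All 8 vertices reached from vertex 1, so the graph is connected.
Number of connected components: 1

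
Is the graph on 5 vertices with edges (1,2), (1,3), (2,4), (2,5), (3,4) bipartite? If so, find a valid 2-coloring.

Step 1: Attempt 2-coloring using BFS:
  Start at vertex 1, assign color 0
  Color vertex 2 with color 1 (neighbor of 1)
  Color vertex 3 with color 1 (neighbor of 1)
  Color vertex 4 with color 0 (neighbor of 2)
  Color vertex 5 with color 0 (neighbor of 2)

Step 2: 2-coloring succeeded. No conflicts found.
  Set A (color 0): {1, 4, 5}
  Set B (color 1): {2, 3}

The graph is bipartite with partition {1, 4, 5}, {2, 3}.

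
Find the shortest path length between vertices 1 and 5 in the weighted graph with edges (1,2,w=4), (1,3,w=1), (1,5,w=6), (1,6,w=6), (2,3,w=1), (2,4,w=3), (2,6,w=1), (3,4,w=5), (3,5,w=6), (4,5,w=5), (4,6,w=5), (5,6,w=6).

Step 1: Build adjacency list with weights:
  1: 2(w=4), 3(w=1), 5(w=6), 6(w=6)
  2: 1(w=4), 3(w=1), 4(w=3), 6(w=1)
  3: 1(w=1), 2(w=1), 4(w=5), 5(w=6)
  4: 2(w=3), 3(w=5), 5(w=5), 6(w=5)
  5: 1(w=6), 3(w=6), 4(w=5), 6(w=6)
  6: 1(w=6), 2(w=1), 4(w=5), 5(w=6)

Step 2: Apply Dijkstra's algorithm from vertex 1:
  Visit vertex 1 (distance=0)
    Update dist[2] = 4
    Update dist[3] = 1
    Update dist[5] = 6
    Update dist[6] = 6
  Visit vertex 3 (distance=1)
    Update dist[2] = 2
    Update dist[4] = 6
  Visit vertex 2 (distance=2)
    Update dist[4] = 5
    Update dist[6] = 3
  Visit vertex 6 (distance=3)
  Visit vertex 4 (distance=5)
  Visit vertex 5 (distance=6)

Step 3: Shortest path: 1 -> 5
Total weight: 6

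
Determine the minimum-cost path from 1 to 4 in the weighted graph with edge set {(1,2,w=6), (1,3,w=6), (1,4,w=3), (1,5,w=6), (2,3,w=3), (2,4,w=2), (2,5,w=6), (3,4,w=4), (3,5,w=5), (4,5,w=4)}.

Step 1: Build adjacency list with weights:
  1: 2(w=6), 3(w=6), 4(w=3), 5(w=6)
  2: 1(w=6), 3(w=3), 4(w=2), 5(w=6)
  3: 1(w=6), 2(w=3), 4(w=4), 5(w=5)
  4: 1(w=3), 2(w=2), 3(w=4), 5(w=4)
  5: 1(w=6), 2(w=6), 3(w=5), 4(w=4)

Step 2: Apply Dijkstra's algorithm from vertex 1:
  Visit vertex 1 (distance=0)
    Update dist[2] = 6
    Update dist[3] = 6
    Update dist[4] = 3
    Update dist[5] = 6
  Visit vertex 4 (distance=3)
    Update dist[2] = 5

Step 3: Shortest path: 1 -> 4
Total weight: 3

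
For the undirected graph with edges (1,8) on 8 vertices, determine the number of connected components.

Step 1: Build adjacency list from edges:
  1: 8
  2: (none)
  3: (none)
  4: (none)
  5: (none)
  6: (none)
  7: (none)
  8: 1

Step 2: Run BFS/DFS from vertex 1:
  Visited: {1, 8}
  Reached 2 of 8 vertices

Step 3: Only 2 of 8 vertices reached. Graph is disconnected.
Connected components: {1, 8}, {2}, {3}, {4}, {5}, {6}, {7}
Number of connected components: 7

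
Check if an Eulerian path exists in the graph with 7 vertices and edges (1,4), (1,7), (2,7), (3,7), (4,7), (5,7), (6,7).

Step 1: Find the degree of each vertex:
  deg(1) = 2
  deg(2) = 1
  deg(3) = 1
  deg(4) = 2
  deg(5) = 1
  deg(6) = 1
  deg(7) = 6

Step 2: Count vertices with odd degree:
  Odd-degree vertices: 2, 3, 5, 6 (4 total)

Step 3: Apply Euler's theorem:
  - Eulerian circuit exists iff graph is connected and all vertices have even degree
  - Eulerian path exists iff graph is connected and has 0 or 2 odd-degree vertices

Graph has 4 odd-degree vertices (need 0 or 2).
Neither Eulerian path nor Eulerian circuit exists.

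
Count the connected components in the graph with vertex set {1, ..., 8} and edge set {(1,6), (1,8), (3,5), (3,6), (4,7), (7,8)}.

Step 1: Build adjacency list from edges:
  1: 6, 8
  2: (none)
  3: 5, 6
  4: 7
  5: 3
  6: 1, 3
  7: 4, 8
  8: 1, 7

Step 2: Run BFS/DFS from vertex 1:
  Visited: {1, 6, 8, 3, 7, 5, 4}
  Reached 7 of 8 vertices

Step 3: Only 7 of 8 vertices reached. Graph is disconnected.
Connected components: {1, 3, 4, 5, 6, 7, 8}, {2}
Number of connected components: 2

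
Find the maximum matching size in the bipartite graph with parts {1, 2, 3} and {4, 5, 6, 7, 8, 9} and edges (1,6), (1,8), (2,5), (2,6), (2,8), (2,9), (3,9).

Step 1: List the neighbors of each left vertex:
  1: 6, 8
  2: 5, 6, 8, 9
  3: 9

Step 2: Greedily match left vertices, then look for augmenting paths:
  Match 1 -- 6
  Match 2 -- 5
  Match 3 -- 9
  No augmenting path remains.

Step 3: Verify this is maximum:
  Matching size 3 = min(|L|, |R|) = min(3, 6), which is an upper bound, so this matching is maximum.

Maximum matching: {(1,6), (2,5), (3,9)}
Size: 3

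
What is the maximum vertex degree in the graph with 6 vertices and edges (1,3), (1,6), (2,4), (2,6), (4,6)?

Step 1: Count edges incident to each vertex:
  deg(1) = 2 (neighbors: 3, 6)
  deg(2) = 2 (neighbors: 4, 6)
  deg(3) = 1 (neighbors: 1)
  deg(4) = 2 (neighbors: 2, 6)
  deg(5) = 0 (neighbors: none)
  deg(6) = 3 (neighbors: 1, 2, 4)

Step 2: Find maximum:
  max(2, 2, 1, 2, 0, 3) = 3 (vertex 6)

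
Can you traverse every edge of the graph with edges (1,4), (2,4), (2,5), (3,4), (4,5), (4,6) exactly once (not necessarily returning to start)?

Step 1: Find the degree of each vertex:
  deg(1) = 1
  deg(2) = 2
  deg(3) = 1
  deg(4) = 5
  deg(5) = 2
  deg(6) = 1

Step 2: Count vertices with odd degree:
  Odd-degree vertices: 1, 3, 4, 6 (4 total)

Step 3: Apply Euler's theorem:
  - Eulerian circuit exists iff graph is connected and all vertices have even degree
  - Eulerian path exists iff graph is connected and has 0 or 2 odd-degree vertices

Graph has 4 odd-degree vertices (need 0 or 2).
Neither Eulerian path nor Eulerian circuit exists.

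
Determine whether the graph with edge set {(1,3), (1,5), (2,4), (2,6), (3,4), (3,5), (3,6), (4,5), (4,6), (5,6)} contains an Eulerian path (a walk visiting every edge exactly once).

Step 1: Find the degree of each vertex:
  deg(1) = 2
  deg(2) = 2
  deg(3) = 4
  deg(4) = 4
  deg(5) = 4
  deg(6) = 4

Step 2: Count vertices with odd degree:
  All vertices have even degree (0 odd-degree vertices)

Step 3: Apply Euler's theorem:
  - Eulerian circuit exists iff graph is connected and all vertices have even degree
  - Eulerian path exists iff graph is connected and has 0 or 2 odd-degree vertices

Graph is connected with 0 odd-degree vertices.
Both Eulerian circuit and Eulerian path exist.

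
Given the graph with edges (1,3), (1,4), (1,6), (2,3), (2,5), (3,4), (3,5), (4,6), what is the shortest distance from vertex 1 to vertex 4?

Step 1: Build adjacency list:
  1: 3, 4, 6
  2: 3, 5
  3: 1, 2, 4, 5
  4: 1, 3, 6
  5: 2, 3
  6: 1, 4

Step 2: BFS from vertex 1 to find shortest path to 4:
  vertex 3 reached at distance 1
  vertex 4 reached at distance 1

Step 3: Shortest path: 1 -> 4
Path length: 1 edge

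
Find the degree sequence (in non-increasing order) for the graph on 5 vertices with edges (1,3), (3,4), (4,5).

Step 1: Count edges incident to each vertex:
  deg(1) = 1 (neighbors: 3)
  deg(2) = 0 (neighbors: none)
  deg(3) = 2 (neighbors: 1, 4)
  deg(4) = 2 (neighbors: 3, 5)
  deg(5) = 1 (neighbors: 4)

Step 2: Sort degrees in non-increasing order:
  Degrees: [1, 0, 2, 2, 1] -> sorted: [2, 2, 1, 1, 0]

Degree sequence: [2, 2, 1, 1, 0]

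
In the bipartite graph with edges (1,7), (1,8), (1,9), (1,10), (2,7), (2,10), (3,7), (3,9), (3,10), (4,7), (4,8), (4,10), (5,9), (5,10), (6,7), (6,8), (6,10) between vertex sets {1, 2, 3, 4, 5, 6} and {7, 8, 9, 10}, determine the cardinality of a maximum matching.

Step 1: List the neighbors of each left vertex:
  1: 7, 8, 9, 10
  2: 7, 10
  3: 7, 9, 10
  4: 7, 8, 10
  5: 9, 10
  6: 7, 8, 10

Step 2: Greedily match left vertices, then look for augmenting paths:
  Match 1 -- 7
  Match 2 -- 10
  Match 3 -- 9
  Match 4 -- 8
  No augmenting path remains.

Step 3: Verify this is maximum:
  Matching size 4 = min(|L|, |R|) = min(6, 4), which is an upper bound, so this matching is maximum.

Maximum matching: {(1,7), (2,10), (3,9), (4,8)}
Size: 4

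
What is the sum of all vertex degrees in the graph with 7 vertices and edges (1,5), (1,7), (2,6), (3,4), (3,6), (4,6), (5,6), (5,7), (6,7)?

Step 1: Count edges incident to each vertex:
  deg(1) = 2 (neighbors: 5, 7)
  deg(2) = 1 (neighbors: 6)
  deg(3) = 2 (neighbors: 4, 6)
  deg(4) = 2 (neighbors: 3, 6)
  deg(5) = 3 (neighbors: 1, 6, 7)
  deg(6) = 5 (neighbors: 2, 3, 4, 5, 7)
  deg(7) = 3 (neighbors: 1, 5, 6)

Step 2: Sum all degrees:
  2 + 1 + 2 + 2 + 3 + 5 + 3 = 18

Verification: sum of degrees = 2 * |E| = 2 * 9 = 18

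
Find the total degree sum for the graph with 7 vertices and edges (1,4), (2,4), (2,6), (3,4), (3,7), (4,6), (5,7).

Step 1: Count edges incident to each vertex:
  deg(1) = 1 (neighbors: 4)
  deg(2) = 2 (neighbors: 4, 6)
  deg(3) = 2 (neighbors: 4, 7)
  deg(4) = 4 (neighbors: 1, 2, 3, 6)
  deg(5) = 1 (neighbors: 7)
  deg(6) = 2 (neighbors: 2, 4)
  deg(7) = 2 (neighbors: 3, 5)

Step 2: Sum all degrees:
  1 + 2 + 2 + 4 + 1 + 2 + 2 = 14

Verification: sum of degrees = 2 * |E| = 2 * 7 = 14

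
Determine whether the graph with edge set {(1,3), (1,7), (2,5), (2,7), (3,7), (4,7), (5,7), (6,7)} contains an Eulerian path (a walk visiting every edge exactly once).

Step 1: Find the degree of each vertex:
  deg(1) = 2
  deg(2) = 2
  deg(3) = 2
  deg(4) = 1
  deg(5) = 2
  deg(6) = 1
  deg(7) = 6

Step 2: Count vertices with odd degree:
  Odd-degree vertices: 4, 6 (2 total)

Step 3: Apply Euler's theorem:
  - Eulerian circuit exists iff graph is connected and all vertices have even degree
  - Eulerian path exists iff graph is connected and has 0 or 2 odd-degree vertices

Graph is connected with exactly 2 odd-degree vertices (4, 6).
Eulerian path exists (starting and ending at the odd-degree vertices), but no Eulerian circuit.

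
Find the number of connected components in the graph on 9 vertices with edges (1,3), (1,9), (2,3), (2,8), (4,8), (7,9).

Step 1: Build adjacency list from edges:
  1: 3, 9
  2: 3, 8
  3: 1, 2
  4: 8
  5: (none)
  6: (none)
  7: 9
  8: 2, 4
  9: 1, 7

Step 2: Run BFS/DFS from vertex 1:
  Visited: {1, 3, 9, 2, 7, 8, 4}
  Reached 7 of 9 vertices

Step 3: Only 7 of 9 vertices reached. Graph is disconnected.
Connected components: {1, 2, 3, 4, 7, 8, 9}, {5}, {6}
Number of connected components: 3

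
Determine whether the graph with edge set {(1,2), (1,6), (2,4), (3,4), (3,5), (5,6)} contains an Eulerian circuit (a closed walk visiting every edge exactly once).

Step 1: Find the degree of each vertex:
  deg(1) = 2
  deg(2) = 2
  deg(3) = 2
  deg(4) = 2
  deg(5) = 2
  deg(6) = 2

Step 2: Count vertices with odd degree:
  All vertices have even degree (0 odd-degree vertices)

Step 3: Apply Euler's theorem:
  - Eulerian circuit exists iff graph is connected and all vertices have even degree
  - Eulerian path exists iff graph is connected and has 0 or 2 odd-degree vertices

Graph is connected with 0 odd-degree vertices.
Both Eulerian circuit and Eulerian path exist.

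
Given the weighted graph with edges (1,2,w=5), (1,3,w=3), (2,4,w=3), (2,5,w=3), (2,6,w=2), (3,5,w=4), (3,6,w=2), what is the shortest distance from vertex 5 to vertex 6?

Step 1: Build adjacency list with weights:
  1: 2(w=5), 3(w=3)
  2: 1(w=5), 4(w=3), 5(w=3), 6(w=2)
  3: 1(w=3), 5(w=4), 6(w=2)
  4: 2(w=3)
  5: 2(w=3), 3(w=4)
  6: 2(w=2), 3(w=2)

Step 2: Apply Dijkstra's algorithm from vertex 5:
  Visit vertex 5 (distance=0)
    Update dist[2] = 3
    Update dist[3] = 4
  Visit vertex 2 (distance=3)
    Update dist[1] = 8
    Update dist[4] = 6
    Update dist[6] = 5
  Visit vertex 3 (distance=4)
    Update dist[1] = 7
  Visit vertex 6 (distance=5)

Step 3: Shortest path: 5 -> 2 -> 6
Total weight: 3 + 2 = 5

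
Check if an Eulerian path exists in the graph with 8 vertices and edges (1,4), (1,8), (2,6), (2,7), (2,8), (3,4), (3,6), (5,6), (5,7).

Step 1: Find the degree of each vertex:
  deg(1) = 2
  deg(2) = 3
  deg(3) = 2
  deg(4) = 2
  deg(5) = 2
  deg(6) = 3
  deg(7) = 2
  deg(8) = 2

Step 2: Count vertices with odd degree:
  Odd-degree vertices: 2, 6 (2 total)

Step 3: Apply Euler's theorem:
  - Eulerian circuit exists iff graph is connected and all vertices have even degree
  - Eulerian path exists iff graph is connected and has 0 or 2 odd-degree vertices

Graph is connected with exactly 2 odd-degree vertices (2, 6).
Eulerian path exists (starting and ending at the odd-degree vertices), but no Eulerian circuit.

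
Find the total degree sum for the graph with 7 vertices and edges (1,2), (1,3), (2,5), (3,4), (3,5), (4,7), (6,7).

Step 1: Count edges incident to each vertex:
  deg(1) = 2 (neighbors: 2, 3)
  deg(2) = 2 (neighbors: 1, 5)
  deg(3) = 3 (neighbors: 1, 4, 5)
  deg(4) = 2 (neighbors: 3, 7)
  deg(5) = 2 (neighbors: 2, 3)
  deg(6) = 1 (neighbors: 7)
  deg(7) = 2 (neighbors: 4, 6)

Step 2: Sum all degrees:
  2 + 2 + 3 + 2 + 2 + 1 + 2 = 14

Verification: sum of degrees = 2 * |E| = 2 * 7 = 14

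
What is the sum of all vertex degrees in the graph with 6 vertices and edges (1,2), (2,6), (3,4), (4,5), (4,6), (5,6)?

Step 1: Count edges incident to each vertex:
  deg(1) = 1 (neighbors: 2)
  deg(2) = 2 (neighbors: 1, 6)
  deg(3) = 1 (neighbors: 4)
  deg(4) = 3 (neighbors: 3, 5, 6)
  deg(5) = 2 (neighbors: 4, 6)
  deg(6) = 3 (neighbors: 2, 4, 5)

Step 2: Sum all degrees:
  1 + 2 + 1 + 3 + 2 + 3 = 12

Verification: sum of degrees = 2 * |E| = 2 * 6 = 12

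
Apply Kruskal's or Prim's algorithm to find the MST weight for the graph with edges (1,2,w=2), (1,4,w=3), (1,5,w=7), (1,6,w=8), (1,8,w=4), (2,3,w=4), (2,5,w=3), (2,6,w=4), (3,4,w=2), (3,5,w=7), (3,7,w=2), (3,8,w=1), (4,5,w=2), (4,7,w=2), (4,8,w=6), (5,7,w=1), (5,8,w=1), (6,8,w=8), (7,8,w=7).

Apply Kruskal's algorithm (sort edges by weight, add if no cycle):

Sorted edges by weight:
  (3,8) w=1
  (5,7) w=1
  (5,8) w=1
  (1,2) w=2
  (3,4) w=2
  (3,7) w=2
  (4,5) w=2
  (4,7) w=2
  (1,4) w=3
  (2,5) w=3
  (1,8) w=4
  (2,6) w=4
  (2,3) w=4
  (4,8) w=6
  (1,5) w=7
  (3,5) w=7
  (7,8) w=7
  (1,6) w=8
  (6,8) w=8

Add edge (3,8) w=1 -- no cycle. Running total: 1
Add edge (5,7) w=1 -- no cycle. Running total: 2
Add edge (5,8) w=1 -- no cycle. Running total: 3
Add edge (1,2) w=2 -- no cycle. Running total: 5
Add edge (3,4) w=2 -- no cycle. Running total: 7
Skip edge (3,7) w=2 -- would create cycle
Skip edge (4,5) w=2 -- would create cycle
Skip edge (4,7) w=2 -- would create cycle
Add edge (1,4) w=3 -- no cycle. Running total: 10
Skip edge (2,5) w=3 -- would create cycle
Skip edge (1,8) w=4 -- would create cycle
Add edge (2,6) w=4 -- no cycle. Running total: 14

MST edges: (3,8,w=1), (5,7,w=1), (5,8,w=1), (1,2,w=2), (3,4,w=2), (1,4,w=3), (2,6,w=4)
Total MST weight: 1 + 1 + 1 + 2 + 2 + 3 + 4 = 14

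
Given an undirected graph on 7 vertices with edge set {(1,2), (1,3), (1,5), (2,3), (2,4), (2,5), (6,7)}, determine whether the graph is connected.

Step 1: Build adjacency list from edges:
  1: 2, 3, 5
  2: 1, 3, 4, 5
  3: 1, 2
  4: 2
  5: 1, 2
  6: 7
  7: 6

Step 2: Run BFS/DFS from vertex 1:
  Visited: {1, 2, 3, 5, 4}
  Reached 5 of 7 vertices

Step 3: Only 5 of 7 vertices reached. Graph is disconnected.
Connected components: {1, 2, 3, 4, 5}, {6, 7}
Answer: No, the graph is not connected (2 components).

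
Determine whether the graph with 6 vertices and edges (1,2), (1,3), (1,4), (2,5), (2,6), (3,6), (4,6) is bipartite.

Step 1: Attempt 2-coloring using BFS:
  Start at vertex 1, assign color 0
  Color vertex 2 with color 1 (neighbor of 1)
  Color vertex 3 with color 1 (neighbor of 1)
  Color vertex 4 with color 1 (neighbor of 1)
  Color vertex 5 with color 0 (neighbor of 2)
  Color vertex 6 with color 0 (neighbor of 2)

Step 2: 2-coloring succeeded. No conflicts found.
  Set A (color 0): {1, 5, 6}
  Set B (color 1): {2, 3, 4}

The graph is bipartite with partition {1, 5, 6}, {2, 3, 4}.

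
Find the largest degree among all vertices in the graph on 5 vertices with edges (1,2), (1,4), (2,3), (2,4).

Step 1: Count edges incident to each vertex:
  deg(1) = 2 (neighbors: 2, 4)
  deg(2) = 3 (neighbors: 1, 3, 4)
  deg(3) = 1 (neighbors: 2)
  deg(4) = 2 (neighbors: 1, 2)
  deg(5) = 0 (neighbors: none)

Step 2: Find maximum:
  max(2, 3, 1, 2, 0) = 3 (vertex 2)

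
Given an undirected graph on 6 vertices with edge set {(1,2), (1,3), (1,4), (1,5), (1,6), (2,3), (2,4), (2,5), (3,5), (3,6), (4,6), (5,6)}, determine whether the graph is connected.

Step 1: Build adjacency list from edges:
  1: 2, 3, 4, 5, 6
  2: 1, 3, 4, 5
  3: 1, 2, 5, 6
  4: 1, 2, 6
  5: 1, 2, 3, 6
  6: 1, 3, 4, 5

Step 2: Run BFS/DFS from vertex 1:
  Visited: {1, 2, 3, 4, 5, 6}
  Reached 6 of 6 vertices

Step 3: All 6 vertices reached from vertex 1, so the graph is connected.
Answer: Yes, the graph is connected.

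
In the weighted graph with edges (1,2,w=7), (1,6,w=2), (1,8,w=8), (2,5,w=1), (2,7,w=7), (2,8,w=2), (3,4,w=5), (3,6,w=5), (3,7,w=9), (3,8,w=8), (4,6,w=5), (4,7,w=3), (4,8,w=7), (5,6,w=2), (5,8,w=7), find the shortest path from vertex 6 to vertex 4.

Step 1: Build adjacency list with weights:
  1: 2(w=7), 6(w=2), 8(w=8)
  2: 1(w=7), 5(w=1), 7(w=7), 8(w=2)
  3: 4(w=5), 6(w=5), 7(w=9), 8(w=8)
  4: 3(w=5), 6(w=5), 7(w=3), 8(w=7)
  5: 2(w=1), 6(w=2), 8(w=7)
  6: 1(w=2), 3(w=5), 4(w=5), 5(w=2)
  7: 2(w=7), 3(w=9), 4(w=3)
  8: 1(w=8), 2(w=2), 3(w=8), 4(w=7), 5(w=7)

Step 2: Apply Dijkstra's algorithm from vertex 6:
  Visit vertex 6 (distance=0)
    Update dist[1] = 2
    Update dist[3] = 5
    Update dist[4] = 5
    Update dist[5] = 2
  Visit vertex 1 (distance=2)
    Update dist[2] = 9
    Update dist[8] = 10
  Visit vertex 5 (distance=2)
    Update dist[2] = 3
    Update dist[8] = 9
  Visit vertex 2 (distance=3)
    Update dist[7] = 10
    Update dist[8] = 5
  Visit vertex 3 (distance=5)
  Visit vertex 4 (distance=5)
    Update dist[7] = 8

Step 3: Shortest path: 6 -> 4
Total weight: 5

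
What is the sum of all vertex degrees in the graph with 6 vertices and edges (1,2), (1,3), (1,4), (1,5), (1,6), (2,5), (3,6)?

Step 1: Count edges incident to each vertex:
  deg(1) = 5 (neighbors: 2, 3, 4, 5, 6)
  deg(2) = 2 (neighbors: 1, 5)
  deg(3) = 2 (neighbors: 1, 6)
  deg(4) = 1 (neighbors: 1)
  deg(5) = 2 (neighbors: 1, 2)
  deg(6) = 2 (neighbors: 1, 3)

Step 2: Sum all degrees:
  5 + 2 + 2 + 1 + 2 + 2 = 14

Verification: sum of degrees = 2 * |E| = 2 * 7 = 14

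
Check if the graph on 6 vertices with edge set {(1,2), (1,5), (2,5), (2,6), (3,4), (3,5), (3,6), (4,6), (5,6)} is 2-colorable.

Step 1: Attempt 2-coloring using BFS:
  Start at vertex 1, assign color 0
  Color vertex 2 with color 1 (neighbor of 1)
  Color vertex 5 with color 1 (neighbor of 1)

Step 2: Conflict found! Vertices 2 and 5 are adjacent but have the same color.
This means the graph contains an odd cycle.

The graph is NOT bipartite.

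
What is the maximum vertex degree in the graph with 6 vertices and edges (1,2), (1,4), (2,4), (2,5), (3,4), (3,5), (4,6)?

Step 1: Count edges incident to each vertex:
  deg(1) = 2 (neighbors: 2, 4)
  deg(2) = 3 (neighbors: 1, 4, 5)
  deg(3) = 2 (neighbors: 4, 5)
  deg(4) = 4 (neighbors: 1, 2, 3, 6)
  deg(5) = 2 (neighbors: 2, 3)
  deg(6) = 1 (neighbors: 4)

Step 2: Find maximum:
  max(2, 3, 2, 4, 2, 1) = 4 (vertex 4)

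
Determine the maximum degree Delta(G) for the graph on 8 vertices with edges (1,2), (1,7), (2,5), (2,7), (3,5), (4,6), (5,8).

Step 1: Count edges incident to each vertex:
  deg(1) = 2 (neighbors: 2, 7)
  deg(2) = 3 (neighbors: 1, 5, 7)
  deg(3) = 1 (neighbors: 5)
  deg(4) = 1 (neighbors: 6)
  deg(5) = 3 (neighbors: 2, 3, 8)
  deg(6) = 1 (neighbors: 4)
  deg(7) = 2 (neighbors: 1, 2)
  deg(8) = 1 (neighbors: 5)

Step 2: Find maximum:
  max(2, 3, 1, 1, 3, 1, 2, 1) = 3 (vertex 2)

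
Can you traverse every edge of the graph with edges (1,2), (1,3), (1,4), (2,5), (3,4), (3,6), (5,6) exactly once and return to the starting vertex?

Step 1: Find the degree of each vertex:
  deg(1) = 3
  deg(2) = 2
  deg(3) = 3
  deg(4) = 2
  deg(5) = 2
  deg(6) = 2

Step 2: Count vertices with odd degree:
  Odd-degree vertices: 1, 3 (2 total)

Step 3: Apply Euler's theorem:
  - Eulerian circuit exists iff graph is connected and all vertices have even degree
  - Eulerian path exists iff graph is connected and has 0 or 2 odd-degree vertices

Graph is connected with exactly 2 odd-degree vertices (1, 3).
Eulerian path exists (starting and ending at the odd-degree vertices), but no Eulerian circuit.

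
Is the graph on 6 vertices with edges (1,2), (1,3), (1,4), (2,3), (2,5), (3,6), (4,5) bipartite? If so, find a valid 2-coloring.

Step 1: Attempt 2-coloring using BFS:
  Start at vertex 1, assign color 0
  Color vertex 2 with color 1 (neighbor of 1)
  Color vertex 3 with color 1 (neighbor of 1)
  Color vertex 4 with color 1 (neighbor of 1)

Step 2: Conflict found! Vertices 2 and 3 are adjacent but have the same color.
This means the graph contains an odd cycle.

The graph is NOT bipartite.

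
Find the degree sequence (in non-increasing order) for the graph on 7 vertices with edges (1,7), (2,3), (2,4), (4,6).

Step 1: Count edges incident to each vertex:
  deg(1) = 1 (neighbors: 7)
  deg(2) = 2 (neighbors: 3, 4)
  deg(3) = 1 (neighbors: 2)
  deg(4) = 2 (neighbors: 2, 6)
  deg(5) = 0 (neighbors: none)
  deg(6) = 1 (neighbors: 4)
  deg(7) = 1 (neighbors: 1)

Step 2: Sort degrees in non-increasing order:
  Degrees: [1, 2, 1, 2, 0, 1, 1] -> sorted: [2, 2, 1, 1, 1, 1, 0]

Degree sequence: [2, 2, 1, 1, 1, 1, 0]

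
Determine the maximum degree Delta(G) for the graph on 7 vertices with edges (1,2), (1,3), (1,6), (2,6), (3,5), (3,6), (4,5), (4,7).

Step 1: Count edges incident to each vertex:
  deg(1) = 3 (neighbors: 2, 3, 6)
  deg(2) = 2 (neighbors: 1, 6)
  deg(3) = 3 (neighbors: 1, 5, 6)
  deg(4) = 2 (neighbors: 5, 7)
  deg(5) = 2 (neighbors: 3, 4)
  deg(6) = 3 (neighbors: 1, 2, 3)
  deg(7) = 1 (neighbors: 4)

Step 2: Find maximum:
  max(3, 2, 3, 2, 2, 3, 1) = 3 (vertex 1)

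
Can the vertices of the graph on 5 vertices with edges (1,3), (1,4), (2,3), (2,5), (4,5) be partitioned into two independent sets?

Step 1: Attempt 2-coloring using BFS:
  Start at vertex 1, assign color 0
  Color vertex 3 with color 1 (neighbor of 1)
  Color vertex 4 with color 1 (neighbor of 1)
  Color vertex 2 with color 0 (neighbor of 3)
  Color vertex 5 with color 0 (neighbor of 4)

Step 2: Conflict found! Vertices 2 and 5 are adjacent but have the same color.
This means the graph contains an odd cycle.

The graph is NOT bipartite.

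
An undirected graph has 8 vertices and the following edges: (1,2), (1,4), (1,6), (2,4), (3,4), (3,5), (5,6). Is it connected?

Step 1: Build adjacency list from edges:
  1: 2, 4, 6
  2: 1, 4
  3: 4, 5
  4: 1, 2, 3
  5: 3, 6
  6: 1, 5
  7: (none)
  8: (none)

Step 2: Run BFS/DFS from vertex 1:
  Visited: {1, 2, 4, 6, 3, 5}
  Reached 6 of 8 vertices

Step 3: Only 6 of 8 vertices reached. Graph is disconnected.
Connected components: {1, 2, 3, 4, 5, 6}, {7}, {8}
Answer: No, the graph is not connected (3 components).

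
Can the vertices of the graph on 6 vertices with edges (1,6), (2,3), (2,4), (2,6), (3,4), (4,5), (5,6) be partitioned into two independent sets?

Step 1: Attempt 2-coloring using BFS:
  Start at vertex 1, assign color 0
  Color vertex 6 with color 1 (neighbor of 1)
  Color vertex 2 with color 0 (neighbor of 6)
  Color vertex 5 with color 0 (neighbor of 6)
  Color vertex 3 with color 1 (neighbor of 2)
  Color vertex 4 with color 1 (neighbor of 2)

Step 2: Conflict found! Vertices 3 and 4 are adjacent but have the same color.
This means the graph contains an odd cycle.

The graph is NOT bipartite.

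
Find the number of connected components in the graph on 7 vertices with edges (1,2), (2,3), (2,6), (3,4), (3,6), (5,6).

Step 1: Build adjacency list from edges:
  1: 2
  2: 1, 3, 6
  3: 2, 4, 6
  4: 3
  5: 6
  6: 2, 3, 5
  7: (none)

Step 2: Run BFS/DFS from vertex 1:
  Visited: {1, 2, 3, 6, 4, 5}
  Reached 6 of 7 vertices

Step 3: Only 6 of 7 vertices reached. Graph is disconnected.
Connected components: {1, 2, 3, 4, 5, 6}, {7}
Number of connected components: 2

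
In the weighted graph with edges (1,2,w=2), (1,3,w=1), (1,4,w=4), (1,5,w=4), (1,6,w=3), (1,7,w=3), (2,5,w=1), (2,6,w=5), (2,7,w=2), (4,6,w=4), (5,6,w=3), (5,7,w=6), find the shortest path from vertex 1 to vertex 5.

Step 1: Build adjacency list with weights:
  1: 2(w=2), 3(w=1), 4(w=4), 5(w=4), 6(w=3), 7(w=3)
  2: 1(w=2), 5(w=1), 6(w=5), 7(w=2)
  3: 1(w=1)
  4: 1(w=4), 6(w=4)
  5: 1(w=4), 2(w=1), 6(w=3), 7(w=6)
  6: 1(w=3), 2(w=5), 4(w=4), 5(w=3)
  7: 1(w=3), 2(w=2), 5(w=6)

Step 2: Apply Dijkstra's algorithm from vertex 1:
  Visit vertex 1 (distance=0)
    Update dist[2] = 2
    Update dist[3] = 1
    Update dist[4] = 4
    Update dist[5] = 4
    Update dist[6] = 3
    Update dist[7] = 3
  Visit vertex 3 (distance=1)
  Visit vertex 2 (distance=2)
    Update dist[5] = 3
  Visit vertex 5 (distance=3)

Step 3: Shortest path: 1 -> 2 -> 5
Total weight: 2 + 1 = 3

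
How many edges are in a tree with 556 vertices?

A tree on n vertices always has exactly n - 1 edges.
For n = 556: edges = 556 - 1 = 555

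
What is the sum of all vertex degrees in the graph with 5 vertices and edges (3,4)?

Step 1: Count edges incident to each vertex:
  deg(1) = 0 (neighbors: none)
  deg(2) = 0 (neighbors: none)
  deg(3) = 1 (neighbors: 4)
  deg(4) = 1 (neighbors: 3)
  deg(5) = 0 (neighbors: none)

Step 2: Sum all degrees:
  0 + 0 + 1 + 1 + 0 = 2

Verification: sum of degrees = 2 * |E| = 2 * 1 = 2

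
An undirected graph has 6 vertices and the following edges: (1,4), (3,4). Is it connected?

Step 1: Build adjacency list from edges:
  1: 4
  2: (none)
  3: 4
  4: 1, 3
  5: (none)
  6: (none)

Step 2: Run BFS/DFS from vertex 1:
  Visited: {1, 4, 3}
  Reached 3 of 6 vertices

Step 3: Only 3 of 6 vertices reached. Graph is disconnected.
Connected components: {1, 3, 4}, {2}, {5}, {6}
Answer: No, the graph is not connected (4 components).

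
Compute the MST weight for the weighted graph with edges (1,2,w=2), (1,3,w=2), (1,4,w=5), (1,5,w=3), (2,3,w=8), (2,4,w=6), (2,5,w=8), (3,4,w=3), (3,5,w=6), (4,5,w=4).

Apply Kruskal's algorithm (sort edges by weight, add if no cycle):

Sorted edges by weight:
  (1,2) w=2
  (1,3) w=2
  (1,5) w=3
  (3,4) w=3
  (4,5) w=4
  (1,4) w=5
  (2,4) w=6
  (3,5) w=6
  (2,5) w=8
  (2,3) w=8

Add edge (1,2) w=2 -- no cycle. Running total: 2
Add edge (1,3) w=2 -- no cycle. Running total: 4
Add edge (1,5) w=3 -- no cycle. Running total: 7
Add edge (3,4) w=3 -- no cycle. Running total: 10

MST edges: (1,2,w=2), (1,3,w=2), (1,5,w=3), (3,4,w=3)
Total MST weight: 2 + 2 + 3 + 3 = 10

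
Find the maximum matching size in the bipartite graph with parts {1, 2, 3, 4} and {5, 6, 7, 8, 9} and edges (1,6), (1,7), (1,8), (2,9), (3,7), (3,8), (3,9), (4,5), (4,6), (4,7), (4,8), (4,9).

Step 1: List the neighbors of each left vertex:
  1: 6, 7, 8
  2: 9
  3: 7, 8, 9
  4: 5, 6, 7, 8, 9

Step 2: Greedily match left vertices, then look for augmenting paths:
  Match 1 -- 6
  Match 2 -- 9
  Match 3 -- 7
  Match 4 -- 5
  No augmenting path remains.

Step 3: Verify this is maximum:
  Matching size 4 = min(|L|, |R|) = min(4, 5), which is an upper bound, so this matching is maximum.

Maximum matching: {(1,6), (2,9), (3,7), (4,5)}
Size: 4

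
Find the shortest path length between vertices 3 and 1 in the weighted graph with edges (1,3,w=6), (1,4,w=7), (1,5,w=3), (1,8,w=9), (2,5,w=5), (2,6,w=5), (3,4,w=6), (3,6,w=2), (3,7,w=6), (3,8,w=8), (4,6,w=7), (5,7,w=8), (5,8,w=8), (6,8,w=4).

Step 1: Build adjacency list with weights:
  1: 3(w=6), 4(w=7), 5(w=3), 8(w=9)
  2: 5(w=5), 6(w=5)
  3: 1(w=6), 4(w=6), 6(w=2), 7(w=6), 8(w=8)
  4: 1(w=7), 3(w=6), 6(w=7)
  5: 1(w=3), 2(w=5), 7(w=8), 8(w=8)
  6: 2(w=5), 3(w=2), 4(w=7), 8(w=4)
  7: 3(w=6), 5(w=8)
  8: 1(w=9), 3(w=8), 5(w=8), 6(w=4)

Step 2: Apply Dijkstra's algorithm from vertex 3:
  Visit vertex 3 (distance=0)
    Update dist[1] = 6
    Update dist[4] = 6
    Update dist[6] = 2
    Update dist[7] = 6
    Update dist[8] = 8
  Visit vertex 6 (distance=2)
    Update dist[2] = 7
    Update dist[8] = 6
  Visit vertex 1 (distance=6)
    Update dist[5] = 9

Step 3: Shortest path: 3 -> 1
Total weight: 6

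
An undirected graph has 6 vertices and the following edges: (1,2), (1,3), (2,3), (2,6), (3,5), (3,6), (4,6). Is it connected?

Step 1: Build adjacency list from edges:
  1: 2, 3
  2: 1, 3, 6
  3: 1, 2, 5, 6
  4: 6
  5: 3
  6: 2, 3, 4

Step 2: Run BFS/DFS from vertex 1:
  Visited: {1, 2, 3, 6, 5, 4}
  Reached 6 of 6 vertices

Step 3: All 6 vertices reached from vertex 1, so the graph is connected.
Answer: Yes, the graph is connected.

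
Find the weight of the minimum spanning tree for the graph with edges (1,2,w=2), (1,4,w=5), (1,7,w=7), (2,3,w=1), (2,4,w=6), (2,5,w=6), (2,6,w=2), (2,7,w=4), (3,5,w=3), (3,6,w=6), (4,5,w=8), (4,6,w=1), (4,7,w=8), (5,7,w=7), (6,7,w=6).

Apply Kruskal's algorithm (sort edges by weight, add if no cycle):

Sorted edges by weight:
  (2,3) w=1
  (4,6) w=1
  (1,2) w=2
  (2,6) w=2
  (3,5) w=3
  (2,7) w=4
  (1,4) w=5
  (2,4) w=6
  (2,5) w=6
  (3,6) w=6
  (6,7) w=6
  (1,7) w=7
  (5,7) w=7
  (4,5) w=8
  (4,7) w=8

Add edge (2,3) w=1 -- no cycle. Running total: 1
Add edge (4,6) w=1 -- no cycle. Running total: 2
Add edge (1,2) w=2 -- no cycle. Running total: 4
Add edge (2,6) w=2 -- no cycle. Running total: 6
Add edge (3,5) w=3 -- no cycle. Running total: 9
Add edge (2,7) w=4 -- no cycle. Running total: 13

MST edges: (2,3,w=1), (4,6,w=1), (1,2,w=2), (2,6,w=2), (3,5,w=3), (2,7,w=4)
Total MST weight: 1 + 1 + 2 + 2 + 3 + 4 = 13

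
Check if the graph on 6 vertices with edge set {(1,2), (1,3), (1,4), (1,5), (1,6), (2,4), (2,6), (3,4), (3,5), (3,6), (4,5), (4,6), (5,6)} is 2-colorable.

Step 1: Attempt 2-coloring using BFS:
  Start at vertex 1, assign color 0
  Color vertex 2 with color 1 (neighbor of 1)
  Color vertex 3 with color 1 (neighbor of 1)
  Color vertex 4 with color 1 (neighbor of 1)
  Color vertex 5 with color 1 (neighbor of 1)
  Color vertex 6 with color 1 (neighbor of 1)

Step 2: Conflict found! Vertices 2 and 4 are adjacent but have the same color.
This means the graph contains an odd cycle.

The graph is NOT bipartite.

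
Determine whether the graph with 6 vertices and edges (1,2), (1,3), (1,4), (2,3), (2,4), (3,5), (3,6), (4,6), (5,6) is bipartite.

Step 1: Attempt 2-coloring using BFS:
  Start at vertex 1, assign color 0
  Color vertex 2 with color 1 (neighbor of 1)
  Color vertex 3 with color 1 (neighbor of 1)
  Color vertex 4 with color 1 (neighbor of 1)

Step 2: Conflict found! Vertices 2 and 3 are adjacent but have the same color.
This means the graph contains an odd cycle.

The graph is NOT bipartite.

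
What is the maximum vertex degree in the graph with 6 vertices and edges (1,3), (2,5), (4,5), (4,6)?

Step 1: Count edges incident to each vertex:
  deg(1) = 1 (neighbors: 3)
  deg(2) = 1 (neighbors: 5)
  deg(3) = 1 (neighbors: 1)
  deg(4) = 2 (neighbors: 5, 6)
  deg(5) = 2 (neighbors: 2, 4)
  deg(6) = 1 (neighbors: 4)

Step 2: Find maximum:
  max(1, 1, 1, 2, 2, 1) = 2 (vertex 4)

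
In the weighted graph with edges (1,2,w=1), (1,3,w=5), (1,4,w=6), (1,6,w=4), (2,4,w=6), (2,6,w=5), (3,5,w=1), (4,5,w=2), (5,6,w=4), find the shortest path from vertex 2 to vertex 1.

Step 1: Build adjacency list with weights:
  1: 2(w=1), 3(w=5), 4(w=6), 6(w=4)
  2: 1(w=1), 4(w=6), 6(w=5)
  3: 1(w=5), 5(w=1)
  4: 1(w=6), 2(w=6), 5(w=2)
  5: 3(w=1), 4(w=2), 6(w=4)
  6: 1(w=4), 2(w=5), 5(w=4)

Step 2: Apply Dijkstra's algorithm from vertex 2:
  Visit vertex 2 (distance=0)
    Update dist[1] = 1
    Update dist[4] = 6
    Update dist[6] = 5
  Visit vertex 1 (distance=1)
    Update dist[3] = 6

Step 3: Shortest path: 2 -> 1
Total weight: 1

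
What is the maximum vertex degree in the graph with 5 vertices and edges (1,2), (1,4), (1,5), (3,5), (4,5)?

Step 1: Count edges incident to each vertex:
  deg(1) = 3 (neighbors: 2, 4, 5)
  deg(2) = 1 (neighbors: 1)
  deg(3) = 1 (neighbors: 5)
  deg(4) = 2 (neighbors: 1, 5)
  deg(5) = 3 (neighbors: 1, 3, 4)

Step 2: Find maximum:
  max(3, 1, 1, 2, 3) = 3 (vertex 1)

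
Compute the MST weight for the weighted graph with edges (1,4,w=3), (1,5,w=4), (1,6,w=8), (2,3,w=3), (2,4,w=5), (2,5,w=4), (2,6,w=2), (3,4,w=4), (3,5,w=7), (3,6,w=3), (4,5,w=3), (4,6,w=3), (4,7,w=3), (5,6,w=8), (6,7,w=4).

Apply Kruskal's algorithm (sort edges by weight, add if no cycle):

Sorted edges by weight:
  (2,6) w=2
  (1,4) w=3
  (2,3) w=3
  (3,6) w=3
  (4,6) w=3
  (4,5) w=3
  (4,7) w=3
  (1,5) w=4
  (2,5) w=4
  (3,4) w=4
  (6,7) w=4
  (2,4) w=5
  (3,5) w=7
  (1,6) w=8
  (5,6) w=8

Add edge (2,6) w=2 -- no cycle. Running total: 2
Add edge (1,4) w=3 -- no cycle. Running total: 5
Add edge (2,3) w=3 -- no cycle. Running total: 8
Skip edge (3,6) w=3 -- would create cycle
Add edge (4,6) w=3 -- no cycle. Running total: 11
Add edge (4,5) w=3 -- no cycle. Running total: 14
Add edge (4,7) w=3 -- no cycle. Running total: 17

MST edges: (2,6,w=2), (1,4,w=3), (2,3,w=3), (4,6,w=3), (4,5,w=3), (4,7,w=3)
Total MST weight: 2 + 3 + 3 + 3 + 3 + 3 = 17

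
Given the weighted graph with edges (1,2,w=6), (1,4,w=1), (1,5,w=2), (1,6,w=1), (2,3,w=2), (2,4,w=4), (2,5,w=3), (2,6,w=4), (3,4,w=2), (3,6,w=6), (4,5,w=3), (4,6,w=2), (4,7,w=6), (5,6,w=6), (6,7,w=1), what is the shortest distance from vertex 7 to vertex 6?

Step 1: Build adjacency list with weights:
  1: 2(w=6), 4(w=1), 5(w=2), 6(w=1)
  2: 1(w=6), 3(w=2), 4(w=4), 5(w=3), 6(w=4)
  3: 2(w=2), 4(w=2), 6(w=6)
  4: 1(w=1), 2(w=4), 3(w=2), 5(w=3), 6(w=2), 7(w=6)
  5: 1(w=2), 2(w=3), 4(w=3), 6(w=6)
  6: 1(w=1), 2(w=4), 3(w=6), 4(w=2), 5(w=6), 7(w=1)
  7: 4(w=6), 6(w=1)

Step 2: Apply Dijkstra's algorithm from vertex 7:
  Visit vertex 7 (distance=0)
    Update dist[4] = 6
    Update dist[6] = 1
  Visit vertex 6 (distance=1)
    Update dist[1] = 2
    Update dist[2] = 5
    Update dist[3] = 7
    Update dist[4] = 3
    Update dist[5] = 7

Step 3: Shortest path: 7 -> 6
Total weight: 1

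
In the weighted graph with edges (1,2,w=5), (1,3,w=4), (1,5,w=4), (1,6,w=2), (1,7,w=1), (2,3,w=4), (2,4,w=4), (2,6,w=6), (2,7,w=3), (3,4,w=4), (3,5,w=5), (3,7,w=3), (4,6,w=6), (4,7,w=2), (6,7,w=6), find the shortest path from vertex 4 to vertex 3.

Step 1: Build adjacency list with weights:
  1: 2(w=5), 3(w=4), 5(w=4), 6(w=2), 7(w=1)
  2: 1(w=5), 3(w=4), 4(w=4), 6(w=6), 7(w=3)
  3: 1(w=4), 2(w=4), 4(w=4), 5(w=5), 7(w=3)
  4: 2(w=4), 3(w=4), 6(w=6), 7(w=2)
  5: 1(w=4), 3(w=5)
  6: 1(w=2), 2(w=6), 4(w=6), 7(w=6)
  7: 1(w=1), 2(w=3), 3(w=3), 4(w=2), 6(w=6)

Step 2: Apply Dijkstra's algorithm from vertex 4:
  Visit vertex 4 (distance=0)
    Update dist[2] = 4
    Update dist[3] = 4
    Update dist[6] = 6
    Update dist[7] = 2
  Visit vertex 7 (distance=2)
    Update dist[1] = 3
  Visit vertex 1 (distance=3)
    Update dist[5] = 7
    Update dist[6] = 5
  Visit vertex 2 (distance=4)
  Visit vertex 3 (distance=4)

Step 3: Shortest path: 4 -> 3
Total weight: 4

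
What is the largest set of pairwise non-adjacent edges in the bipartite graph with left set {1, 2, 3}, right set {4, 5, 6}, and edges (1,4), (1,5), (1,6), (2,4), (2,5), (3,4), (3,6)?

Step 1: List the neighbors of each left vertex:
  1: 4, 5, 6
  2: 4, 5
  3: 4, 6

Step 2: Greedily match left vertices, then look for augmenting paths:
  Match 1 -- 4
  Match 2 -- 5
  Match 3 -- 6
  No augmenting path remains.

Step 3: Verify this is maximum:
  Matching size 3 = min(|L|, |R|) = min(3, 3), which is an upper bound, so this matching is maximum.

Maximum matching: {(1,4), (2,5), (3,6)}
Size: 3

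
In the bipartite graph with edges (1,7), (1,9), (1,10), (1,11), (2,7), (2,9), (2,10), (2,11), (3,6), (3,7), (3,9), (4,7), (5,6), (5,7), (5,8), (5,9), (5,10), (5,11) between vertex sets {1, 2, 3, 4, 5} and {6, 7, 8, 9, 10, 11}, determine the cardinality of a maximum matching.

Step 1: List the neighbors of each left vertex:
  1: 7, 9, 10, 11
  2: 7, 9, 10, 11
  3: 6, 7, 9
  4: 7
  5: 6, 7, 8, 9, 10, 11

Step 2: Greedily match left vertices, then look for augmenting paths:
  Match 1 -- 10
  Match 2 -- 9
  Match 3 -- 6
  Match 4 -- 7
  Match 5 -- 8
  No augmenting path remains.

Step 3: Verify this is maximum:
  Matching size 5 = min(|L|, |R|) = min(5, 6), which is an upper bound, so this matching is maximum.

Maximum matching: {(1,10), (2,9), (3,6), (4,7), (5,8)}
Size: 5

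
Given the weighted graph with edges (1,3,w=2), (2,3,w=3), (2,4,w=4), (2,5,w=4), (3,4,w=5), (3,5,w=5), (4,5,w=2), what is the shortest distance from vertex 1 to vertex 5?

Step 1: Build adjacency list with weights:
  1: 3(w=2)
  2: 3(w=3), 4(w=4), 5(w=4)
  3: 1(w=2), 2(w=3), 4(w=5), 5(w=5)
  4: 2(w=4), 3(w=5), 5(w=2)
  5: 2(w=4), 3(w=5), 4(w=2)

Step 2: Apply Dijkstra's algorithm from vertex 1:
  Visit vertex 1 (distance=0)
    Update dist[3] = 2
  Visit vertex 3 (distance=2)
    Update dist[2] = 5
    Update dist[4] = 7
    Update dist[5] = 7
  Visit vertex 2 (distance=5)
  Visit vertex 4 (distance=7)
  Visit vertex 5 (distance=7)

Step 3: Shortest path: 1 -> 3 -> 5
Total weight: 2 + 5 = 7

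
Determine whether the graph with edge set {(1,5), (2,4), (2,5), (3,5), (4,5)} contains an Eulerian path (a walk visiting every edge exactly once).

Step 1: Find the degree of each vertex:
  deg(1) = 1
  deg(2) = 2
  deg(3) = 1
  deg(4) = 2
  deg(5) = 4

Step 2: Count vertices with odd degree:
  Odd-degree vertices: 1, 3 (2 total)

Step 3: Apply Euler's theorem:
  - Eulerian circuit exists iff graph is connected and all vertices have even degree
  - Eulerian path exists iff graph is connected and has 0 or 2 odd-degree vertices

Graph is connected with exactly 2 odd-degree vertices (1, 3).
Eulerian path exists (starting and ending at the odd-degree vertices), but no Eulerian circuit.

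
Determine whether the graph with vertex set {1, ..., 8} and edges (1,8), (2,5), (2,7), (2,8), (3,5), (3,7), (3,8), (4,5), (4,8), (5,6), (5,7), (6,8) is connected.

Step 1: Build adjacency list from edges:
  1: 8
  2: 5, 7, 8
  3: 5, 7, 8
  4: 5, 8
  5: 2, 3, 4, 6, 7
  6: 5, 8
  7: 2, 3, 5
  8: 1, 2, 3, 4, 6

Step 2: Run BFS/DFS from vertex 1:
  Visited: {1, 8, 2, 3, 4, 6, 5, 7}
  Reached 8 of 8 vertices

Step 3: All 8 vertices reached from vertex 1, so the graph is connected.
Answer: Yes, the graph is connected.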